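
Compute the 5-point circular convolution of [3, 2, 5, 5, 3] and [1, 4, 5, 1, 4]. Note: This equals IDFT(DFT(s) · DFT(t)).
Either evaluate y[k] = Σ_j s[j]·t[(k-j) mod 5] directly, or use IDFT(DFT(s) · DFT(t)). y[0] = 3×1 + 2×4 + 5×1 + 5×5 + 3×4 = 53; y[1] = 3×4 + 2×1 + 5×4 + 5×1 + 3×5 = 54; y[2] = 3×5 + 2×4 + 5×1 + 5×4 + 3×1 = 51; y[3] = 3×1 + 2×5 + 5×4 + 5×1 + 3×4 = 50; y[4] = 3×4 + 2×1 + 5×5 + 5×4 + 3×1 = 62. Result: [53, 54, 51, 50, 62]

[53, 54, 51, 50, 62]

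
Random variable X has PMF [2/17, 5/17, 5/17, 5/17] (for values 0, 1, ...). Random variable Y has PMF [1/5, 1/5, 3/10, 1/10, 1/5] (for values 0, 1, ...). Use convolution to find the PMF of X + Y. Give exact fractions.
P(X+Y=k) = Σ_i P(X=i)·P(Y=k-i) — a convolution of [2/17, 5/17, 5/17, 5/17] and [1/5, 1/5, 3/10, 1/10, 1/5]. P(X+Y=0) = (2/17)×(1/5) = 2/85; P(X+Y=1) = (2/17)×(1/5) + (5/17)×(1/5) = 2/85 + 1/17 = 7/85; P(X+Y=2) = (2/17)×(3/10) + (5/17)×(1/5) + (5/17)×(1/5) = 3/85 + 1/17 + 1/17 = 13/85; P(X+Y=3) = (2/17)×(1/10) + (5/17)×(3/10) + (5/17)×(1/5) + (5/17)×(1/5) = 1/85 + 3/34 + 1/17 + 1/17 = 37/170; P(X+Y=4) = (2/17)×(1/5) + (5/17)×(1/10) + (5/17)×(3/10) + (5/17)×(1/5) = 2/85 + 1/34 + 3/34 + 1/17 = 1/5; P(X+Y=5) = (5/17)×(1/5) + (5/17)×(1/10) + (5/17)×(3/10) = 1/17 + 1/34 + 3/34 = 3/17; P(X+Y=6) = (5/17)×(1/5) + (5/17)×(1/10) = 1/17 + 1/34 = 3/34; P(X+Y=7) = (5/17)×(1/5) = 1/17. PMF: [2/85, 7/85, 13/85, 37/170, 1/5, 3/17, 3/34, 1/17] (sums to 1 ✓)

[2/85, 7/85, 13/85, 37/170, 1/5, 3/17, 3/34, 1/17]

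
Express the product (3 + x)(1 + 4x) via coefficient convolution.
Ascending coefficients: a = [3, 1], b = [1, 4]. c[0] = 3×1 = 3; c[1] = 3×4 + 1×1 = 13; c[2] = 1×4 = 4. Result coefficients: [3, 13, 4] → 3 + 13x + 4x^2

3 + 13x + 4x^2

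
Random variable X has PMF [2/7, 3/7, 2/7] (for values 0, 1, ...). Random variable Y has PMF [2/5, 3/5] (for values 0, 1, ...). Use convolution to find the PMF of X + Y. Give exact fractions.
P(X+Y=k) = Σ_i P(X=i)·P(Y=k-i) — a convolution of [2/7, 3/7, 2/7] and [2/5, 3/5]. P(X+Y=0) = (2/7)×(2/5) = 4/35; P(X+Y=1) = (2/7)×(3/5) + (3/7)×(2/5) = 6/35 + 6/35 = 12/35; P(X+Y=2) = (3/7)×(3/5) + (2/7)×(2/5) = 9/35 + 4/35 = 13/35; P(X+Y=3) = (2/7)×(3/5) = 6/35. PMF: [4/35, 12/35, 13/35, 6/35] (sums to 1 ✓)

[4/35, 12/35, 13/35, 6/35]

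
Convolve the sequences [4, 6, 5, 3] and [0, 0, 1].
y[0] = 4×0 = 0; y[1] = 4×0 + 6×0 = 0; y[2] = 4×1 + 6×0 + 5×0 = 4; y[3] = 6×1 + 5×0 + 3×0 = 6; y[4] = 5×1 + 3×0 = 5; y[5] = 3×1 = 3

[0, 0, 4, 6, 5, 3]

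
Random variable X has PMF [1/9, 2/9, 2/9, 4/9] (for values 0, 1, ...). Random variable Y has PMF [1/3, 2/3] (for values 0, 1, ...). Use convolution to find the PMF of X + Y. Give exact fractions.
P(X+Y=k) = Σ_i P(X=i)·P(Y=k-i) — a convolution of [1/9, 2/9, 2/9, 4/9] and [1/3, 2/3]. P(X+Y=0) = (1/9)×(1/3) = 1/27; P(X+Y=1) = (1/9)×(2/3) + (2/9)×(1/3) = 2/27 + 2/27 = 4/27; P(X+Y=2) = (2/9)×(2/3) + (2/9)×(1/3) = 4/27 + 2/27 = 2/9; P(X+Y=3) = (2/9)×(2/3) + (4/9)×(1/3) = 4/27 + 4/27 = 8/27; P(X+Y=4) = (4/9)×(2/3) = 8/27. PMF: [1/27, 4/27, 2/9, 8/27, 8/27] (sums to 1 ✓)

[1/27, 4/27, 2/9, 8/27, 8/27]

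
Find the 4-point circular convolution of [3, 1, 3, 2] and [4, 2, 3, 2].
Use y[k] = Σ_j x[j]·h[(k-j) mod 4]. y[0] = 3×4 + 1×2 + 3×3 + 2×2 = 27; y[1] = 3×2 + 1×4 + 3×2 + 2×3 = 22; y[2] = 3×3 + 1×2 + 3×4 + 2×2 = 27; y[3] = 3×2 + 1×3 + 3×2 + 2×4 = 23. Result: [27, 22, 27, 23]

[27, 22, 27, 23]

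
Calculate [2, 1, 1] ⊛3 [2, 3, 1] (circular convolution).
Use y[k] = Σ_j s[j]·t[(k-j) mod 3]. y[0] = 2×2 + 1×1 + 1×3 = 8; y[1] = 2×3 + 1×2 + 1×1 = 9; y[2] = 2×1 + 1×3 + 1×2 = 7. Result: [8, 9, 7]

[8, 9, 7]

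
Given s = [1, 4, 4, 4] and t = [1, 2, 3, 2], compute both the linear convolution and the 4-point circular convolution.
Linear: y_lin[0] = 1×1 = 1; y_lin[1] = 1×2 + 4×1 = 6; y_lin[2] = 1×3 + 4×2 + 4×1 = 15; y_lin[3] = 1×2 + 4×3 + 4×2 + 4×1 = 26; y_lin[4] = 4×2 + 4×3 + 4×2 = 28; y_lin[5] = 4×2 + 4×3 = 20; y_lin[6] = 4×2 = 8 → [1, 6, 15, 26, 28, 20, 8]. Circular (length 4): y[0] = 1×1 + 4×2 + 4×3 + 4×2 = 29; y[1] = 1×2 + 4×1 + 4×2 + 4×3 = 26; y[2] = 1×3 + 4×2 + 4×1 + 4×2 = 23; y[3] = 1×2 + 4×3 + 4×2 + 4×1 = 26 → [29, 26, 23, 26]

Linear: [1, 6, 15, 26, 28, 20, 8], Circular: [29, 26, 23, 26]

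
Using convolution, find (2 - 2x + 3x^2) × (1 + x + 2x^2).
Ascending coefficients: a = [2, -2, 3], b = [1, 1, 2]. c[0] = 2×1 = 2; c[1] = 2×1 + -2×1 = 0; c[2] = 2×2 + -2×1 + 3×1 = 5; c[3] = -2×2 + 3×1 = -1; c[4] = 3×2 = 6. Result coefficients: [2, 0, 5, -1, 6] → 2 + 5x^2 - x^3 + 6x^4

2 + 5x^2 - x^3 + 6x^4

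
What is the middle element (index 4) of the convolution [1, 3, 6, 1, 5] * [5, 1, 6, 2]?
Use y[k] = Σ_i a[i]·b[k-i] at k=4. y[4] = 3×2 + 6×6 + 1×1 + 5×5 = 68

68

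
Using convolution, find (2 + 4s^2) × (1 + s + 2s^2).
Ascending coefficients: a = [2, 0, 4], b = [1, 1, 2]. c[0] = 2×1 = 2; c[1] = 2×1 + 0×1 = 2; c[2] = 2×2 + 0×1 + 4×1 = 8; c[3] = 0×2 + 4×1 = 4; c[4] = 4×2 = 8. Result coefficients: [2, 2, 8, 4, 8] → 2 + 2s + 8s^2 + 4s^3 + 8s^4

2 + 2s + 8s^2 + 4s^3 + 8s^4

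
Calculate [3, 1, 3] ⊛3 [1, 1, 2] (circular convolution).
Use y[k] = Σ_j x[j]·h[(k-j) mod 3]. y[0] = 3×1 + 1×2 + 3×1 = 8; y[1] = 3×1 + 1×1 + 3×2 = 10; y[2] = 3×2 + 1×1 + 3×1 = 10. Result: [8, 10, 10]

[8, 10, 10]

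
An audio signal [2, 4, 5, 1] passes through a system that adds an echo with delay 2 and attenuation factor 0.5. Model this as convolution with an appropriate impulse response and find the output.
Direct-path + delayed-attenuated-path model → impulse response h = [1, 0, 0.5] (1 at lag 0, 0.5 at lag 2). Output y[n] = x[n] + 0.5·x[n - 2] (with x[n] = 0 outside 0..3): y[0] = 2 + 0.5×0 = 2; y[1] = 4 + 0.5×0 = 4; y[2] = 5 + 0.5×2 = 6.0; y[3] = 1 + 0.5×4 = 3.0; y[4] = 0 + 0.5×5 = 2.5; y[5] = 0 + 0.5×1 = 0.5. So y = [2, 4, 6.0, 3.0, 2.5, 0.5]

[2, 4, 6.0, 3.0, 2.5, 0.5]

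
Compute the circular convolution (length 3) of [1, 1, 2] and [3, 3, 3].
Use y[k] = Σ_j f[j]·g[(k-j) mod 3]. y[0] = 1×3 + 1×3 + 2×3 = 12; y[1] = 1×3 + 1×3 + 2×3 = 12; y[2] = 1×3 + 1×3 + 2×3 = 12. Result: [12, 12, 12]

[12, 12, 12]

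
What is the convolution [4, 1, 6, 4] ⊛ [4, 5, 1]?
y[0] = 4×4 = 16; y[1] = 4×5 + 1×4 = 24; y[2] = 4×1 + 1×5 + 6×4 = 33; y[3] = 1×1 + 6×5 + 4×4 = 47; y[4] = 6×1 + 4×5 = 26; y[5] = 4×1 = 4

[16, 24, 33, 47, 26, 4]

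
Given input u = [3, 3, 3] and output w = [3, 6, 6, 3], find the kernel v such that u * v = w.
Output length 4 = len(u) + len(v) - 1 ⇒ len(v) = 2. Solve v forward using v[k] = (w[k] - Σ_{i≥1} u[i]·v[k-i]) / u[0]: v[0] = w[0] / u[0] = 3 / 3 = 1; v[1] = (w[1] - 3×1) / u[0] = (6 - 3×1) / 3 = 1. So v = [1, 1]. Forward-check [3, 3, 3] * [1, 1]: w[0] = 3×1 = 3; w[1] = 3×1 + 3×1 = 6; w[2] = 3×1 + 3×1 = 6; w[3] = 3×1 = 3 → [3, 6, 6, 3] ✓

[1, 1]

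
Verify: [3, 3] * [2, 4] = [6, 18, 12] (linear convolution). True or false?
Recompute linear convolution of [3, 3] and [2, 4]: y[0] = 3×2 = 6; y[1] = 3×4 + 3×2 = 18; y[2] = 3×4 = 12 → [6, 18, 12]. Given [6, 18, 12] matches, so answer: Yes

Yes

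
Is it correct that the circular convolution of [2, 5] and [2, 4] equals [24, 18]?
Recompute circular convolution of [2, 5] and [2, 4]: y[0] = 2×2 + 5×4 = 24; y[1] = 2×4 + 5×2 = 18 → [24, 18]. Given [24, 18] matches, so answer: Yes

Yes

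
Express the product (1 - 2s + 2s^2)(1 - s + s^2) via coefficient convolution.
Ascending coefficients: a = [1, -2, 2], b = [1, -1, 1]. c[0] = 1×1 = 1; c[1] = 1×-1 + -2×1 = -3; c[2] = 1×1 + -2×-1 + 2×1 = 5; c[3] = -2×1 + 2×-1 = -4; c[4] = 2×1 = 2. Result coefficients: [1, -3, 5, -4, 2] → 1 - 3s + 5s^2 - 4s^3 + 2s^4

1 - 3s + 5s^2 - 4s^3 + 2s^4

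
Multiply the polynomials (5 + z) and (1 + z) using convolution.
Ascending coefficients: a = [5, 1], b = [1, 1]. c[0] = 5×1 = 5; c[1] = 5×1 + 1×1 = 6; c[2] = 1×1 = 1. Result coefficients: [5, 6, 1] → 5 + 6z + z^2

5 + 6z + z^2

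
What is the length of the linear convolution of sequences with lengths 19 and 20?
Linear/full convolution length: m + n - 1 = 19 + 20 - 1 = 38

38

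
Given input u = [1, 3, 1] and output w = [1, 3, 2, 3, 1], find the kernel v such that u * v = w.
Output length 5 = len(u) + len(v) - 1 ⇒ len(v) = 3. Solve v forward using v[k] = (w[k] - Σ_{i≥1} u[i]·v[k-i]) / u[0]: v[0] = w[0] / u[0] = 1 / 1 = 1; v[1] = (w[1] - 3×1) / u[0] = (3 - 3×1) / 1 = 0; v[2] = (w[2] - 3×0 - 1×1) / u[0] = (2 - 3×0 - 1×1) / 1 = 1. So v = [1, 0, 1]. Forward-check [1, 3, 1] * [1, 0, 1]: w[0] = 1×1 = 1; w[1] = 1×0 + 3×1 = 3; w[2] = 1×1 + 3×0 + 1×1 = 2; w[3] = 3×1 + 1×0 = 3; w[4] = 1×1 = 1 → [1, 3, 2, 3, 1] ✓

[1, 0, 1]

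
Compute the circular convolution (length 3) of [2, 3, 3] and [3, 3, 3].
Use y[k] = Σ_j x[j]·h[(k-j) mod 3]. y[0] = 2×3 + 3×3 + 3×3 = 24; y[1] = 2×3 + 3×3 + 3×3 = 24; y[2] = 2×3 + 3×3 + 3×3 = 24. Result: [24, 24, 24]

[24, 24, 24]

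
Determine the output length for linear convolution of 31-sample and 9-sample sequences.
Linear/full convolution length: m + n - 1 = 31 + 9 - 1 = 39

39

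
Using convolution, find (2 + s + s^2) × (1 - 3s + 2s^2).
Ascending coefficients: a = [2, 1, 1], b = [1, -3, 2]. c[0] = 2×1 = 2; c[1] = 2×-3 + 1×1 = -5; c[2] = 2×2 + 1×-3 + 1×1 = 2; c[3] = 1×2 + 1×-3 = -1; c[4] = 1×2 = 2. Result coefficients: [2, -5, 2, -1, 2] → 2 - 5s + 2s^2 - s^3 + 2s^4

2 - 5s + 2s^2 - s^3 + 2s^4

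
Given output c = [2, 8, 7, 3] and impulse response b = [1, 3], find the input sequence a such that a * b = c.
Deconvolve c=[2, 8, 7, 3] by b=[1, 3]. Since b[0]=1, solve forward: a[0] = c[0] / 1 = 2; a[1] = (c[1] - 2×3) / 1 = 2; a[2] = (c[2] - 2×3) / 1 = 1. So a = [2, 2, 1]. Check by forward convolution: c[0] = 2×1 = 2; c[1] = 2×3 + 2×1 = 8; c[2] = 2×3 + 1×1 = 7; c[3] = 1×3 = 3

[2, 2, 1]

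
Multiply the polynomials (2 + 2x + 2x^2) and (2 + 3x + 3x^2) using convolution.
Ascending coefficients: a = [2, 2, 2], b = [2, 3, 3]. c[0] = 2×2 = 4; c[1] = 2×3 + 2×2 = 10; c[2] = 2×3 + 2×3 + 2×2 = 16; c[3] = 2×3 + 2×3 = 12; c[4] = 2×3 = 6. Result coefficients: [4, 10, 16, 12, 6] → 4 + 10x + 16x^2 + 12x^3 + 6x^4

4 + 10x + 16x^2 + 12x^3 + 6x^4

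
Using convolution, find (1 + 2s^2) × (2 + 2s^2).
Ascending coefficients: a = [1, 0, 2], b = [2, 0, 2]. c[0] = 1×2 = 2; c[1] = 1×0 + 0×2 = 0; c[2] = 1×2 + 0×0 + 2×2 = 6; c[3] = 0×2 + 2×0 = 0; c[4] = 2×2 = 4. Result coefficients: [2, 0, 6, 0, 4] → 2 + 6s^2 + 4s^4

2 + 6s^2 + 4s^4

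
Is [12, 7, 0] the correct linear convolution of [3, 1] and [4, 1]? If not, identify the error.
Recompute linear convolution of [3, 1] and [4, 1]: y[0] = 3×4 = 12; y[1] = 3×1 + 1×4 = 7; y[2] = 1×1 = 1 → [12, 7, 1]. Compare to given [12, 7, 0]: they differ at index 2: given 0, correct 1, so answer: No

No. Error at index 2: given 0, correct 1.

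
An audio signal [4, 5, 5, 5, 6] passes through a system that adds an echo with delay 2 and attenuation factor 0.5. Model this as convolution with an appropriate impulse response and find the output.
Direct-path + delayed-attenuated-path model → impulse response h = [1, 0, 0.5] (1 at lag 0, 0.5 at lag 2). Output y[n] = x[n] + 0.5·x[n - 2] (with x[n] = 0 outside 0..4): y[0] = 4 + 0.5×0 = 4; y[1] = 5 + 0.5×0 = 5; y[2] = 5 + 0.5×4 = 7.0; y[3] = 5 + 0.5×5 = 7.5; y[4] = 6 + 0.5×5 = 8.5; y[5] = 0 + 0.5×5 = 2.5; y[6] = 0 + 0.5×6 = 3.0. So y = [4, 5, 7.0, 7.5, 8.5, 2.5, 3.0]

[4, 5, 7.0, 7.5, 8.5, 2.5, 3.0]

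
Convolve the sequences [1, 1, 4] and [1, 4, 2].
y[0] = 1×1 = 1; y[1] = 1×4 + 1×1 = 5; y[2] = 1×2 + 1×4 + 4×1 = 10; y[3] = 1×2 + 4×4 = 18; y[4] = 4×2 = 8

[1, 5, 10, 18, 8]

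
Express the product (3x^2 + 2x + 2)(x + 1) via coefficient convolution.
Ascending coefficients: a = [2, 2, 3], b = [1, 1]. c[0] = 2×1 = 2; c[1] = 2×1 + 2×1 = 4; c[2] = 2×1 + 3×1 = 5; c[3] = 3×1 = 3. Result coefficients: [2, 4, 5, 3] → 3x^3 + 5x^2 + 4x + 2

3x^3 + 5x^2 + 4x + 2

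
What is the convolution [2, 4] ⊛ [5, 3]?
y[0] = 2×5 = 10; y[1] = 2×3 + 4×5 = 26; y[2] = 4×3 = 12

[10, 26, 12]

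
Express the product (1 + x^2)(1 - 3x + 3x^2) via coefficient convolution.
Ascending coefficients: a = [1, 0, 1], b = [1, -3, 3]. c[0] = 1×1 = 1; c[1] = 1×-3 + 0×1 = -3; c[2] = 1×3 + 0×-3 + 1×1 = 4; c[3] = 0×3 + 1×-3 = -3; c[4] = 1×3 = 3. Result coefficients: [1, -3, 4, -3, 3] → 1 - 3x + 4x^2 - 3x^3 + 3x^4

1 - 3x + 4x^2 - 3x^3 + 3x^4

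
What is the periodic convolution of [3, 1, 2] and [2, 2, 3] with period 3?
Use y[k] = Σ_j u[j]·v[(k-j) mod 3]. y[0] = 3×2 + 1×3 + 2×2 = 13; y[1] = 3×2 + 1×2 + 2×3 = 14; y[2] = 3×3 + 1×2 + 2×2 = 15. Result: [13, 14, 15]

[13, 14, 15]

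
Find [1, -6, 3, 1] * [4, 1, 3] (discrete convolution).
y[0] = 1×4 = 4; y[1] = 1×1 + -6×4 = -23; y[2] = 1×3 + -6×1 + 3×4 = 9; y[3] = -6×3 + 3×1 + 1×4 = -11; y[4] = 3×3 + 1×1 = 10; y[5] = 1×3 = 3

[4, -23, 9, -11, 10, 3]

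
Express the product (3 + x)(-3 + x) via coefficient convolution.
Ascending coefficients: a = [3, 1], b = [-3, 1]. c[0] = 3×-3 = -9; c[1] = 3×1 + 1×-3 = 0; c[2] = 1×1 = 1. Result coefficients: [-9, 0, 1] → -9 + x^2

-9 + x^2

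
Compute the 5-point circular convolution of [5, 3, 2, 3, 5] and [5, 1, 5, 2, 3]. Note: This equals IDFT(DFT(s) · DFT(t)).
Either evaluate y[k] = Σ_j s[j]·t[(k-j) mod 5] directly, or use IDFT(DFT(s) · DFT(t)). y[0] = 5×5 + 3×3 + 2×2 + 3×5 + 5×1 = 58; y[1] = 5×1 + 3×5 + 2×3 + 3×2 + 5×5 = 57; y[2] = 5×5 + 3×1 + 2×5 + 3×3 + 5×2 = 57; y[3] = 5×2 + 3×5 + 2×1 + 3×5 + 5×3 = 57; y[4] = 5×3 + 3×2 + 2×5 + 3×1 + 5×5 = 59. Result: [58, 57, 57, 57, 59]

[58, 57, 57, 57, 59]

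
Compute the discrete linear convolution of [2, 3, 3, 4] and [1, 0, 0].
y[0] = 2×1 = 2; y[1] = 2×0 + 3×1 = 3; y[2] = 2×0 + 3×0 + 3×1 = 3; y[3] = 3×0 + 3×0 + 4×1 = 4; y[4] = 3×0 + 4×0 = 0; y[5] = 4×0 = 0

[2, 3, 3, 4, 0, 0]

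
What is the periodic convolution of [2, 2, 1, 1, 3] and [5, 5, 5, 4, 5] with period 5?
Use y[k] = Σ_j a[j]·b[(k-j) mod 5]. y[0] = 2×5 + 2×5 + 1×4 + 1×5 + 3×5 = 44; y[1] = 2×5 + 2×5 + 1×5 + 1×4 + 3×5 = 44; y[2] = 2×5 + 2×5 + 1×5 + 1×5 + 3×4 = 42; y[3] = 2×4 + 2×5 + 1×5 + 1×5 + 3×5 = 43; y[4] = 2×5 + 2×4 + 1×5 + 1×5 + 3×5 = 43. Result: [44, 44, 42, 43, 43]

[44, 44, 42, 43, 43]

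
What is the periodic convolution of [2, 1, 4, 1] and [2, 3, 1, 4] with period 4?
Use y[k] = Σ_j a[j]·b[(k-j) mod 4]. y[0] = 2×2 + 1×4 + 4×1 + 1×3 = 15; y[1] = 2×3 + 1×2 + 4×4 + 1×1 = 25; y[2] = 2×1 + 1×3 + 4×2 + 1×4 = 17; y[3] = 2×4 + 1×1 + 4×3 + 1×2 = 23. Result: [15, 25, 17, 23]

[15, 25, 17, 23]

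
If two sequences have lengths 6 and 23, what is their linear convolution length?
Linear/full convolution length: m + n - 1 = 6 + 23 - 1 = 28

28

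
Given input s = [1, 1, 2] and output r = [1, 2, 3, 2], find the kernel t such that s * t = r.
Output length 4 = len(s) + len(t) - 1 ⇒ len(t) = 2. Solve t forward using t[k] = (r[k] - Σ_{i≥1} s[i]·t[k-i]) / s[0]: t[0] = r[0] / s[0] = 1 / 1 = 1; t[1] = (r[1] - 1×1) / s[0] = (2 - 1×1) / 1 = 1. So t = [1, 1]. Forward-check [1, 1, 2] * [1, 1]: r[0] = 1×1 = 1; r[1] = 1×1 + 1×1 = 2; r[2] = 1×1 + 2×1 = 3; r[3] = 2×1 = 2 → [1, 2, 3, 2] ✓

[1, 1]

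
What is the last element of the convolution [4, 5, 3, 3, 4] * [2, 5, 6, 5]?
Use y[k] = Σ_i a[i]·b[k-i] at k=7. y[7] = 4×5 = 20

20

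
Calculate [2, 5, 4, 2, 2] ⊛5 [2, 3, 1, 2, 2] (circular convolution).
Use y[k] = Σ_j f[j]·g[(k-j) mod 5]. y[0] = 2×2 + 5×2 + 4×2 + 2×1 + 2×3 = 30; y[1] = 2×3 + 5×2 + 4×2 + 2×2 + 2×1 = 30; y[2] = 2×1 + 5×3 + 4×2 + 2×2 + 2×2 = 33; y[3] = 2×2 + 5×1 + 4×3 + 2×2 + 2×2 = 29; y[4] = 2×2 + 5×2 + 4×1 + 2×3 + 2×2 = 28. Result: [30, 30, 33, 29, 28]

[30, 30, 33, 29, 28]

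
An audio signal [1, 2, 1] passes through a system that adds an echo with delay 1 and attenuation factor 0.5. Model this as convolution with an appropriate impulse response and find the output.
Direct-path + delayed-attenuated-path model → impulse response h = [1, 0.5] (1 at lag 0, 0.5 at lag 1). Output y[n] = x[n] + 0.5·x[n - 1] (with x[n] = 0 outside 0..2): y[0] = 1 + 0.5×0 = 1; y[1] = 2 + 0.5×1 = 2.5; y[2] = 1 + 0.5×2 = 2.0; y[3] = 0 + 0.5×1 = 0.5. So y = [1, 2.5, 2.0, 0.5]

[1, 2.5, 2.0, 0.5]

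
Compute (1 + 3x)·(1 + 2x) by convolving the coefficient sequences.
Ascending coefficients: a = [1, 3], b = [1, 2]. c[0] = 1×1 = 1; c[1] = 1×2 + 3×1 = 5; c[2] = 3×2 = 6. Result coefficients: [1, 5, 6] → 1 + 5x + 6x^2

1 + 5x + 6x^2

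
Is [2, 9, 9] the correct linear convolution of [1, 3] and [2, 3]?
Recompute linear convolution of [1, 3] and [2, 3]: y[0] = 1×2 = 2; y[1] = 1×3 + 3×2 = 9; y[2] = 3×3 = 9 → [2, 9, 9]. Given [2, 9, 9] matches, so answer: Yes

Yes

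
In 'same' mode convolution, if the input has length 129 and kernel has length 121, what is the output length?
'Same' mode returns an output with the same length as the input: 129

129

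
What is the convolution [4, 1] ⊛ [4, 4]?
y[0] = 4×4 = 16; y[1] = 4×4 + 1×4 = 20; y[2] = 1×4 = 4

[16, 20, 4]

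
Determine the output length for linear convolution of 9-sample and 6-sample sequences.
Linear/full convolution length: m + n - 1 = 9 + 6 - 1 = 14

14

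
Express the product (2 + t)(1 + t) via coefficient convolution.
Ascending coefficients: a = [2, 1], b = [1, 1]. c[0] = 2×1 = 2; c[1] = 2×1 + 1×1 = 3; c[2] = 1×1 = 1. Result coefficients: [2, 3, 1] → 2 + 3t + t^2

2 + 3t + t^2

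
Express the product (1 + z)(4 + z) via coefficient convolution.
Ascending coefficients: a = [1, 1], b = [4, 1]. c[0] = 1×4 = 4; c[1] = 1×1 + 1×4 = 5; c[2] = 1×1 = 1. Result coefficients: [4, 5, 1] → 4 + 5z + z^2

4 + 5z + z^2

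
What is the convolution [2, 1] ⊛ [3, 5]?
y[0] = 2×3 = 6; y[1] = 2×5 + 1×3 = 13; y[2] = 1×5 = 5

[6, 13, 5]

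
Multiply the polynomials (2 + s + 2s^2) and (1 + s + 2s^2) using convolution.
Ascending coefficients: a = [2, 1, 2], b = [1, 1, 2]. c[0] = 2×1 = 2; c[1] = 2×1 + 1×1 = 3; c[2] = 2×2 + 1×1 + 2×1 = 7; c[3] = 1×2 + 2×1 = 4; c[4] = 2×2 = 4. Result coefficients: [2, 3, 7, 4, 4] → 2 + 3s + 7s^2 + 4s^3 + 4s^4

2 + 3s + 7s^2 + 4s^3 + 4s^4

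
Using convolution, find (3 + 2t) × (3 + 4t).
Ascending coefficients: a = [3, 2], b = [3, 4]. c[0] = 3×3 = 9; c[1] = 3×4 + 2×3 = 18; c[2] = 2×4 = 8. Result coefficients: [9, 18, 8] → 9 + 18t + 8t^2

9 + 18t + 8t^2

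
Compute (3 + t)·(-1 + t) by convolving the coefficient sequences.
Ascending coefficients: a = [3, 1], b = [-1, 1]. c[0] = 3×-1 = -3; c[1] = 3×1 + 1×-1 = 2; c[2] = 1×1 = 1. Result coefficients: [-3, 2, 1] → -3 + 2t + t^2

-3 + 2t + t^2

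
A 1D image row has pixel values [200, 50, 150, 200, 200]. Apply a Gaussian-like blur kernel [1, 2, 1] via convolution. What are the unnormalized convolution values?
Convolve image row [200, 50, 150, 200, 200] with kernel [1, 2, 1]: y[0] = 200×1 = 200; y[1] = 200×2 + 50×1 = 450; y[2] = 200×1 + 50×2 + 150×1 = 450; y[3] = 50×1 + 150×2 + 200×1 = 550; y[4] = 150×1 + 200×2 + 200×1 = 750; y[5] = 200×1 + 200×2 = 600; y[6] = 200×1 = 200 → [200, 450, 450, 550, 750, 600, 200]. Normalization factor = sum(kernel) = 4.

[200, 450, 450, 550, 750, 600, 200]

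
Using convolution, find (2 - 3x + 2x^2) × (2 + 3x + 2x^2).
Ascending coefficients: a = [2, -3, 2], b = [2, 3, 2]. c[0] = 2×2 = 4; c[1] = 2×3 + -3×2 = 0; c[2] = 2×2 + -3×3 + 2×2 = -1; c[3] = -3×2 + 2×3 = 0; c[4] = 2×2 = 4. Result coefficients: [4, 0, -1, 0, 4] → 4 - x^2 + 4x^4

4 - x^2 + 4x^4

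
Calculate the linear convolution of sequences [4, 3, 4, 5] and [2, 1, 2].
y[0] = 4×2 = 8; y[1] = 4×1 + 3×2 = 10; y[2] = 4×2 + 3×1 + 4×2 = 19; y[3] = 3×2 + 4×1 + 5×2 = 20; y[4] = 4×2 + 5×1 = 13; y[5] = 5×2 = 10

[8, 10, 19, 20, 13, 10]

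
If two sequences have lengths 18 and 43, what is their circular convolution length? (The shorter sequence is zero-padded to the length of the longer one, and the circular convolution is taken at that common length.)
Circular convolution (zero-padding the shorter input) has length max(m, n) = max(18, 43) = 43

43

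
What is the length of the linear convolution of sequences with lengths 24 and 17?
Linear/full convolution length: m + n - 1 = 24 + 17 - 1 = 40

40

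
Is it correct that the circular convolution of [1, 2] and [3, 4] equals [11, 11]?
Recompute circular convolution of [1, 2] and [3, 4]: y[0] = 1×3 + 2×4 = 11; y[1] = 1×4 + 2×3 = 10 → [11, 10]. Compare to given [11, 11]: they differ at index 1: given 11, correct 10, so answer: No

No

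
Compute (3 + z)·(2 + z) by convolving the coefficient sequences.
Ascending coefficients: a = [3, 1], b = [2, 1]. c[0] = 3×2 = 6; c[1] = 3×1 + 1×2 = 5; c[2] = 1×1 = 1. Result coefficients: [6, 5, 1] → 6 + 5z + z^2

6 + 5z + z^2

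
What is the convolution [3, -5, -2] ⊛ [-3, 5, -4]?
y[0] = 3×-3 = -9; y[1] = 3×5 + -5×-3 = 30; y[2] = 3×-4 + -5×5 + -2×-3 = -31; y[3] = -5×-4 + -2×5 = 10; y[4] = -2×-4 = 8

[-9, 30, -31, 10, 8]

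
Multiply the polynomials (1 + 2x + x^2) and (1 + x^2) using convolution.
Ascending coefficients: a = [1, 2, 1], b = [1, 0, 1]. c[0] = 1×1 = 1; c[1] = 1×0 + 2×1 = 2; c[2] = 1×1 + 2×0 + 1×1 = 2; c[3] = 2×1 + 1×0 = 2; c[4] = 1×1 = 1. Result coefficients: [1, 2, 2, 2, 1] → 1 + 2x + 2x^2 + 2x^3 + x^4

1 + 2x + 2x^2 + 2x^3 + x^4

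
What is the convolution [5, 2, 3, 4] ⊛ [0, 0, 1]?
y[0] = 5×0 = 0; y[1] = 5×0 + 2×0 = 0; y[2] = 5×1 + 2×0 + 3×0 = 5; y[3] = 2×1 + 3×0 + 4×0 = 2; y[4] = 3×1 + 4×0 = 3; y[5] = 4×1 = 4

[0, 0, 5, 2, 3, 4]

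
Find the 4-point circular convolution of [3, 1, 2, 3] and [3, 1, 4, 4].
Use y[k] = Σ_j s[j]·t[(k-j) mod 4]. y[0] = 3×3 + 1×4 + 2×4 + 3×1 = 24; y[1] = 3×1 + 1×3 + 2×4 + 3×4 = 26; y[2] = 3×4 + 1×1 + 2×3 + 3×4 = 31; y[3] = 3×4 + 1×4 + 2×1 + 3×3 = 27. Result: [24, 26, 31, 27]

[24, 26, 31, 27]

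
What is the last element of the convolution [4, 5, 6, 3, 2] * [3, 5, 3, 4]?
Use y[k] = Σ_i a[i]·b[k-i] at k=7. y[7] = 2×4 = 8

8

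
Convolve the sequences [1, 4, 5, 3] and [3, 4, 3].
y[0] = 1×3 = 3; y[1] = 1×4 + 4×3 = 16; y[2] = 1×3 + 4×4 + 5×3 = 34; y[3] = 4×3 + 5×4 + 3×3 = 41; y[4] = 5×3 + 3×4 = 27; y[5] = 3×3 = 9

[3, 16, 34, 41, 27, 9]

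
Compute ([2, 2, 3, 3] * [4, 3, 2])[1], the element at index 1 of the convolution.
Use y[k] = Σ_i a[i]·b[k-i] at k=1. y[1] = 2×3 + 2×4 = 14

14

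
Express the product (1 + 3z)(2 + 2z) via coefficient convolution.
Ascending coefficients: a = [1, 3], b = [2, 2]. c[0] = 1×2 = 2; c[1] = 1×2 + 3×2 = 8; c[2] = 3×2 = 6. Result coefficients: [2, 8, 6] → 2 + 8z + 6z^2

2 + 8z + 6z^2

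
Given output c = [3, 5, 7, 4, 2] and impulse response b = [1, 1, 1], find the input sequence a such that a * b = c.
Deconvolve c=[3, 5, 7, 4, 2] by b=[1, 1, 1]. Since b[0]=1, solve forward: a[0] = c[0] / 1 = 3; a[1] = (c[1] - 3×1) / 1 = 2; a[2] = (c[2] - 2×1 - 3×1) / 1 = 2. So a = [3, 2, 2]. Check by forward convolution: c[0] = 3×1 = 3; c[1] = 3×1 + 2×1 = 5; c[2] = 3×1 + 2×1 + 2×1 = 7; c[3] = 2×1 + 2×1 = 4; c[4] = 2×1 = 2

[3, 2, 2]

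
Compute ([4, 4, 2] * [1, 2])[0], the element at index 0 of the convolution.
Use y[k] = Σ_i a[i]·b[k-i] at k=0. y[0] = 4×1 = 4

4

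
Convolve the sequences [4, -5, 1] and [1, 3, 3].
y[0] = 4×1 = 4; y[1] = 4×3 + -5×1 = 7; y[2] = 4×3 + -5×3 + 1×1 = -2; y[3] = -5×3 + 1×3 = -12; y[4] = 1×3 = 3

[4, 7, -2, -12, 3]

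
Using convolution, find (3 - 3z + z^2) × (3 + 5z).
Ascending coefficients: a = [3, -3, 1], b = [3, 5]. c[0] = 3×3 = 9; c[1] = 3×5 + -3×3 = 6; c[2] = -3×5 + 1×3 = -12; c[3] = 1×5 = 5. Result coefficients: [9, 6, -12, 5] → 9 + 6z - 12z^2 + 5z^3

9 + 6z - 12z^2 + 5z^3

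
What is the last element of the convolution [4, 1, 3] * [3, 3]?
Use y[k] = Σ_i a[i]·b[k-i] at k=3. y[3] = 3×3 = 9

9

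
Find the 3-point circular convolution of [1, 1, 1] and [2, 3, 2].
Use y[k] = Σ_j s[j]·t[(k-j) mod 3]. y[0] = 1×2 + 1×2 + 1×3 = 7; y[1] = 1×3 + 1×2 + 1×2 = 7; y[2] = 1×2 + 1×3 + 1×2 = 7. Result: [7, 7, 7]

[7, 7, 7]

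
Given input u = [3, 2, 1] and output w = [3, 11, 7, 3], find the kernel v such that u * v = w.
Output length 4 = len(u) + len(v) - 1 ⇒ len(v) = 2. Solve v forward using v[k] = (w[k] - Σ_{i≥1} u[i]·v[k-i]) / u[0]: v[0] = w[0] / u[0] = 3 / 3 = 1; v[1] = (w[1] - 2×1) / u[0] = (11 - 2×1) / 3 = 3. So v = [1, 3]. Forward-check [3, 2, 1] * [1, 3]: w[0] = 3×1 = 3; w[1] = 3×3 + 2×1 = 11; w[2] = 2×3 + 1×1 = 7; w[3] = 1×3 = 3 → [3, 11, 7, 3] ✓

[1, 3]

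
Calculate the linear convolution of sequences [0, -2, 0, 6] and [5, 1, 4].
y[0] = 0×5 = 0; y[1] = 0×1 + -2×5 = -10; y[2] = 0×4 + -2×1 + 0×5 = -2; y[3] = -2×4 + 0×1 + 6×5 = 22; y[4] = 0×4 + 6×1 = 6; y[5] = 6×4 = 24

[0, -10, -2, 22, 6, 24]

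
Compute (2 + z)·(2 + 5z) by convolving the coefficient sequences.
Ascending coefficients: a = [2, 1], b = [2, 5]. c[0] = 2×2 = 4; c[1] = 2×5 + 1×2 = 12; c[2] = 1×5 = 5. Result coefficients: [4, 12, 5] → 4 + 12z + 5z^2

4 + 12z + 5z^2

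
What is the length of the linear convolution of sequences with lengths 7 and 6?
Linear/full convolution length: m + n - 1 = 7 + 6 - 1 = 12

12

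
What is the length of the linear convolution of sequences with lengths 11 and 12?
Linear/full convolution length: m + n - 1 = 11 + 12 - 1 = 22

22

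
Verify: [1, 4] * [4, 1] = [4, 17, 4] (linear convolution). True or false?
Recompute linear convolution of [1, 4] and [4, 1]: y[0] = 1×4 = 4; y[1] = 1×1 + 4×4 = 17; y[2] = 4×1 = 4 → [4, 17, 4]. Given [4, 17, 4] matches, so answer: Yes

Yes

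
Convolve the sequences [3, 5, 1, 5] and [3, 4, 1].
y[0] = 3×3 = 9; y[1] = 3×4 + 5×3 = 27; y[2] = 3×1 + 5×4 + 1×3 = 26; y[3] = 5×1 + 1×4 + 5×3 = 24; y[4] = 1×1 + 5×4 = 21; y[5] = 5×1 = 5

[9, 27, 26, 24, 21, 5]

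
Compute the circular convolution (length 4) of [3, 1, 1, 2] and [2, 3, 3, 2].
Use y[k] = Σ_j u[j]·v[(k-j) mod 4]. y[0] = 3×2 + 1×2 + 1×3 + 2×3 = 17; y[1] = 3×3 + 1×2 + 1×2 + 2×3 = 19; y[2] = 3×3 + 1×3 + 1×2 + 2×2 = 18; y[3] = 3×2 + 1×3 + 1×3 + 2×2 = 16. Result: [17, 19, 18, 16]

[17, 19, 18, 16]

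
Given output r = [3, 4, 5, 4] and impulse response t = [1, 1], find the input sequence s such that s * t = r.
Deconvolve r=[3, 4, 5, 4] by t=[1, 1]. Since t[0]=1, solve forward: s[0] = r[0] / 1 = 3; s[1] = (r[1] - 3×1) / 1 = 1; s[2] = (r[2] - 1×1) / 1 = 4. So s = [3, 1, 4]. Check by forward convolution: r[0] = 3×1 = 3; r[1] = 3×1 + 1×1 = 4; r[2] = 1×1 + 4×1 = 5; r[3] = 4×1 = 4

[3, 1, 4]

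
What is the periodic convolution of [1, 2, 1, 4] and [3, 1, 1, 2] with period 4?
Use y[k] = Σ_j s[j]·t[(k-j) mod 4]. y[0] = 1×3 + 2×2 + 1×1 + 4×1 = 12; y[1] = 1×1 + 2×3 + 1×2 + 4×1 = 13; y[2] = 1×1 + 2×1 + 1×3 + 4×2 = 14; y[3] = 1×2 + 2×1 + 1×1 + 4×3 = 17. Result: [12, 13, 14, 17]

[12, 13, 14, 17]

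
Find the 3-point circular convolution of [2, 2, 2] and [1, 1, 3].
Use y[k] = Σ_j u[j]·v[(k-j) mod 3]. y[0] = 2×1 + 2×3 + 2×1 = 10; y[1] = 2×1 + 2×1 + 2×3 = 10; y[2] = 2×3 + 2×1 + 2×1 = 10. Result: [10, 10, 10]

[10, 10, 10]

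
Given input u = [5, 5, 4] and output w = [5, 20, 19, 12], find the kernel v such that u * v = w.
Output length 4 = len(u) + len(v) - 1 ⇒ len(v) = 2. Solve v forward using v[k] = (w[k] - Σ_{i≥1} u[i]·v[k-i]) / u[0]: v[0] = w[0] / u[0] = 5 / 5 = 1; v[1] = (w[1] - 5×1) / u[0] = (20 - 5×1) / 5 = 3. So v = [1, 3]. Forward-check [5, 5, 4] * [1, 3]: w[0] = 5×1 = 5; w[1] = 5×3 + 5×1 = 20; w[2] = 5×3 + 4×1 = 19; w[3] = 4×3 = 12 → [5, 20, 19, 12] ✓

[1, 3]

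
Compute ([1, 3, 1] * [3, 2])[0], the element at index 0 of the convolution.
Use y[k] = Σ_i a[i]·b[k-i] at k=0. y[0] = 1×3 = 3

3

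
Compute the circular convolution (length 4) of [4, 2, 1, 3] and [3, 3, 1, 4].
Use y[k] = Σ_j x[j]·h[(k-j) mod 4]. y[0] = 4×3 + 2×4 + 1×1 + 3×3 = 30; y[1] = 4×3 + 2×3 + 1×4 + 3×1 = 25; y[2] = 4×1 + 2×3 + 1×3 + 3×4 = 25; y[3] = 4×4 + 2×1 + 1×3 + 3×3 = 30. Result: [30, 25, 25, 30]

[30, 25, 25, 30]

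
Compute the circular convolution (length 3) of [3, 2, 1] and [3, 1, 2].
Use y[k] = Σ_j s[j]·t[(k-j) mod 3]. y[0] = 3×3 + 2×2 + 1×1 = 14; y[1] = 3×1 + 2×3 + 1×2 = 11; y[2] = 3×2 + 2×1 + 1×3 = 11. Result: [14, 11, 11]

[14, 11, 11]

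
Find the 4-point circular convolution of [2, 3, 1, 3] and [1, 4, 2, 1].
Use y[k] = Σ_j a[j]·b[(k-j) mod 4]. y[0] = 2×1 + 3×1 + 1×2 + 3×4 = 19; y[1] = 2×4 + 3×1 + 1×1 + 3×2 = 18; y[2] = 2×2 + 3×4 + 1×1 + 3×1 = 20; y[3] = 2×1 + 3×2 + 1×4 + 3×1 = 15. Result: [19, 18, 20, 15]

[19, 18, 20, 15]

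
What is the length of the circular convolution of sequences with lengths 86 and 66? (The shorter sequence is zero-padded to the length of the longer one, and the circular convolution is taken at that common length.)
Circular convolution (zero-padding the shorter input) has length max(m, n) = max(86, 66) = 86

86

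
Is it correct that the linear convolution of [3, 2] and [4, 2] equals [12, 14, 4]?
Recompute linear convolution of [3, 2] and [4, 2]: y[0] = 3×4 = 12; y[1] = 3×2 + 2×4 = 14; y[2] = 2×2 = 4 → [12, 14, 4]. Given [12, 14, 4] matches, so answer: Yes

Yes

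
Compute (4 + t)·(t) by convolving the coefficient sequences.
Ascending coefficients: a = [4, 1], b = [0, 1]. c[0] = 4×0 = 0; c[1] = 4×1 + 1×0 = 4; c[2] = 1×1 = 1. Result coefficients: [0, 4, 1] → 4t + t^2

4t + t^2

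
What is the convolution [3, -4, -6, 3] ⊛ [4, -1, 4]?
y[0] = 3×4 = 12; y[1] = 3×-1 + -4×4 = -19; y[2] = 3×4 + -4×-1 + -6×4 = -8; y[3] = -4×4 + -6×-1 + 3×4 = 2; y[4] = -6×4 + 3×-1 = -27; y[5] = 3×4 = 12

[12, -19, -8, 2, -27, 12]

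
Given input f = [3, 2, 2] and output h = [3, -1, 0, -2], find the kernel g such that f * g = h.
Output length 4 = len(f) + len(g) - 1 ⇒ len(g) = 2. Solve g forward using g[k] = (h[k] - Σ_{i≥1} f[i]·g[k-i]) / f[0]: g[0] = h[0] / f[0] = 3 / 3 = 1; g[1] = (h[1] - 2×1) / f[0] = (-1 - 2×1) / 3 = -1. So g = [1, -1]. Forward-check [3, 2, 2] * [1, -1]: h[0] = 3×1 = 3; h[1] = 3×-1 + 2×1 = -1; h[2] = 2×-1 + 2×1 = 0; h[3] = 2×-1 = -2 → [3, -1, 0, -2] ✓

[1, -1]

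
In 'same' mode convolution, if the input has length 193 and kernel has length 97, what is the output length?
'Same' mode returns an output with the same length as the input: 193

193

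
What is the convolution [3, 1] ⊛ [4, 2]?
y[0] = 3×4 = 12; y[1] = 3×2 + 1×4 = 10; y[2] = 1×2 = 2

[12, 10, 2]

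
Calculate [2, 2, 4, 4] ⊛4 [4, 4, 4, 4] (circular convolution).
Use y[k] = Σ_j f[j]·g[(k-j) mod 4]. y[0] = 2×4 + 2×4 + 4×4 + 4×4 = 48; y[1] = 2×4 + 2×4 + 4×4 + 4×4 = 48; y[2] = 2×4 + 2×4 + 4×4 + 4×4 = 48; y[3] = 2×4 + 2×4 + 4×4 + 4×4 = 48. Result: [48, 48, 48, 48]

[48, 48, 48, 48]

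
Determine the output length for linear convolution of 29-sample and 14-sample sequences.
Linear/full convolution length: m + n - 1 = 29 + 14 - 1 = 42

42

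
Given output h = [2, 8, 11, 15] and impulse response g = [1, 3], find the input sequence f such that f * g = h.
Deconvolve h=[2, 8, 11, 15] by g=[1, 3]. Since g[0]=1, solve forward: f[0] = h[0] / 1 = 2; f[1] = (h[1] - 2×3) / 1 = 2; f[2] = (h[2] - 2×3) / 1 = 5. So f = [2, 2, 5]. Check by forward convolution: h[0] = 2×1 = 2; h[1] = 2×3 + 2×1 = 8; h[2] = 2×3 + 5×1 = 11; h[3] = 5×3 = 15

[2, 2, 5]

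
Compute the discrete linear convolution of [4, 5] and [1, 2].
y[0] = 4×1 = 4; y[1] = 4×2 + 5×1 = 13; y[2] = 5×2 = 10

[4, 13, 10]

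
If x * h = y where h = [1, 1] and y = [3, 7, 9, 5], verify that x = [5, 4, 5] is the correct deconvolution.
Forward-compute [5, 4, 5] * [1, 1]: y[0] = 5×1 = 5; y[1] = 5×1 + 4×1 = 9; y[2] = 4×1 + 5×1 = 9; y[3] = 5×1 = 5 → [5, 9, 9, 5]. Does not match given y = [3, 7, 9, 5].

Not verified. [5, 4, 5] * [1, 1] = [5, 9, 9, 5], which differs from [3, 7, 9, 5] at index 0.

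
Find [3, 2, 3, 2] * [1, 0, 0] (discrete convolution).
y[0] = 3×1 = 3; y[1] = 3×0 + 2×1 = 2; y[2] = 3×0 + 2×0 + 3×1 = 3; y[3] = 2×0 + 3×0 + 2×1 = 2; y[4] = 3×0 + 2×0 = 0; y[5] = 2×0 = 0

[3, 2, 3, 2, 0, 0]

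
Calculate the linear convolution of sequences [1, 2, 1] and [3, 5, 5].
y[0] = 1×3 = 3; y[1] = 1×5 + 2×3 = 11; y[2] = 1×5 + 2×5 + 1×3 = 18; y[3] = 2×5 + 1×5 = 15; y[4] = 1×5 = 5

[3, 11, 18, 15, 5]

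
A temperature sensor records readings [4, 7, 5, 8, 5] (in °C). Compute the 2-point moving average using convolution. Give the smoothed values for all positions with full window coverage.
2-point moving average kernel = [1, 1]. Apply in 'valid' mode (full window coverage): avg[0] = (4 + 7) / 2 = 5.5; avg[1] = (7 + 5) / 2 = 6.0; avg[2] = (5 + 8) / 2 = 6.5; avg[3] = (8 + 5) / 2 = 6.5. Smoothed values: [5.5, 6.0, 6.5, 6.5]

[5.5, 6.0, 6.5, 6.5]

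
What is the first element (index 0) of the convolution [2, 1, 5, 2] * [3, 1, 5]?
Use y[k] = Σ_i a[i]·b[k-i] at k=0. y[0] = 2×3 = 6

6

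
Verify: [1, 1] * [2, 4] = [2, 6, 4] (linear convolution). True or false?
Recompute linear convolution of [1, 1] and [2, 4]: y[0] = 1×2 = 2; y[1] = 1×4 + 1×2 = 6; y[2] = 1×4 = 4 → [2, 6, 4]. Given [2, 6, 4] matches, so answer: Yes

Yes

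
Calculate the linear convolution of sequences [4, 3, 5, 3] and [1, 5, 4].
y[0] = 4×1 = 4; y[1] = 4×5 + 3×1 = 23; y[2] = 4×4 + 3×5 + 5×1 = 36; y[3] = 3×4 + 5×5 + 3×1 = 40; y[4] = 5×4 + 3×5 = 35; y[5] = 3×4 = 12

[4, 23, 36, 40, 35, 12]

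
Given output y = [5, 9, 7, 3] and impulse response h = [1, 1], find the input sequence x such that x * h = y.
Deconvolve y=[5, 9, 7, 3] by h=[1, 1]. Since h[0]=1, solve forward: x[0] = y[0] / 1 = 5; x[1] = (y[1] - 5×1) / 1 = 4; x[2] = (y[2] - 4×1) / 1 = 3. So x = [5, 4, 3]. Check by forward convolution: y[0] = 5×1 = 5; y[1] = 5×1 + 4×1 = 9; y[2] = 4×1 + 3×1 = 7; y[3] = 3×1 = 3

[5, 4, 3]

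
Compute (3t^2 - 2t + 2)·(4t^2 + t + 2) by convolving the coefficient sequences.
Ascending coefficients: a = [2, -2, 3], b = [2, 1, 4]. c[0] = 2×2 = 4; c[1] = 2×1 + -2×2 = -2; c[2] = 2×4 + -2×1 + 3×2 = 12; c[3] = -2×4 + 3×1 = -5; c[4] = 3×4 = 12. Result coefficients: [4, -2, 12, -5, 12] → 12t^4 - 5t^3 + 12t^2 - 2t + 4

12t^4 - 5t^3 + 12t^2 - 2t + 4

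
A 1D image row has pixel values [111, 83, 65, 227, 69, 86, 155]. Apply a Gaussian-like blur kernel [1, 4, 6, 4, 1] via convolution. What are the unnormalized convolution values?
Convolve image row [111, 83, 65, 227, 69, 86, 155] with kernel [1, 4, 6, 4, 1]: y[0] = 111×1 = 111; y[1] = 111×4 + 83×1 = 527; y[2] = 111×6 + 83×4 + 65×1 = 1063; y[3] = 111×4 + 83×6 + 65×4 + 227×1 = 1429; y[4] = 111×1 + 83×4 + 65×6 + 227×4 + 69×1 = 1810; y[5] = 83×1 + 65×4 + 227×6 + 69×4 + 86×1 = 2067; y[6] = 65×1 + 227×4 + 69×6 + 86×4 + 155×1 = 1886; y[7] = 227×1 + 69×4 + 86×6 + 155×4 = 1639; y[8] = 69×1 + 86×4 + 155×6 = 1343; y[9] = 86×1 + 155×4 = 706; y[10] = 155×1 = 155 → [111, 527, 1063, 1429, 1810, 2067, 1886, 1639, 1343, 706, 155]. Normalization factor = sum(kernel) = 16.

[111, 527, 1063, 1429, 1810, 2067, 1886, 1639, 1343, 706, 155]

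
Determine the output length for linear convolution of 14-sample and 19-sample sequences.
Linear/full convolution length: m + n - 1 = 14 + 19 - 1 = 32

32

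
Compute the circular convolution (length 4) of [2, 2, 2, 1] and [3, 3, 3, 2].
Use y[k] = Σ_j s[j]·t[(k-j) mod 4]. y[0] = 2×3 + 2×2 + 2×3 + 1×3 = 19; y[1] = 2×3 + 2×3 + 2×2 + 1×3 = 19; y[2] = 2×3 + 2×3 + 2×3 + 1×2 = 20; y[3] = 2×2 + 2×3 + 2×3 + 1×3 = 19. Result: [19, 19, 20, 19]

[19, 19, 20, 19]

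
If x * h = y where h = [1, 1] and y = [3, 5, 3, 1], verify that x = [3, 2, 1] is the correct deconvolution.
Forward-compute [3, 2, 1] * [1, 1]: y[0] = 3×1 = 3; y[1] = 3×1 + 2×1 = 5; y[2] = 2×1 + 1×1 = 3; y[3] = 1×1 = 1 → [3, 5, 3, 1]. Matches given y = [3, 5, 3, 1], so verified.

Verified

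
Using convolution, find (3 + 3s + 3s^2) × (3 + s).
Ascending coefficients: a = [3, 3, 3], b = [3, 1]. c[0] = 3×3 = 9; c[1] = 3×1 + 3×3 = 12; c[2] = 3×1 + 3×3 = 12; c[3] = 3×1 = 3. Result coefficients: [9, 12, 12, 3] → 9 + 12s + 12s^2 + 3s^3

9 + 12s + 12s^2 + 3s^3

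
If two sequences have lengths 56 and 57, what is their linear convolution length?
Linear/full convolution length: m + n - 1 = 56 + 57 - 1 = 112

112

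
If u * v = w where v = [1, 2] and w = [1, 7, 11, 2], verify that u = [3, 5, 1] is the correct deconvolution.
Forward-compute [3, 5, 1] * [1, 2]: w[0] = 3×1 = 3; w[1] = 3×2 + 5×1 = 11; w[2] = 5×2 + 1×1 = 11; w[3] = 1×2 = 2 → [3, 11, 11, 2]. Does not match given w = [1, 7, 11, 2].

Not verified. [3, 5, 1] * [1, 2] = [3, 11, 11, 2], which differs from [1, 7, 11, 2] at index 0.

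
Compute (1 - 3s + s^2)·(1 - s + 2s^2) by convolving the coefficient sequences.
Ascending coefficients: a = [1, -3, 1], b = [1, -1, 2]. c[0] = 1×1 = 1; c[1] = 1×-1 + -3×1 = -4; c[2] = 1×2 + -3×-1 + 1×1 = 6; c[3] = -3×2 + 1×-1 = -7; c[4] = 1×2 = 2. Result coefficients: [1, -4, 6, -7, 2] → 1 - 4s + 6s^2 - 7s^3 + 2s^4

1 - 4s + 6s^2 - 7s^3 + 2s^4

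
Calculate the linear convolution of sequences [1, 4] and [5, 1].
y[0] = 1×5 = 5; y[1] = 1×1 + 4×5 = 21; y[2] = 4×1 = 4

[5, 21, 4]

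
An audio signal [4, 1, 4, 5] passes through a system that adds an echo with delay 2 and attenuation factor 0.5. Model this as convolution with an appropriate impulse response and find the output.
Direct-path + delayed-attenuated-path model → impulse response h = [1, 0, 0.5] (1 at lag 0, 0.5 at lag 2). Output y[n] = x[n] + 0.5·x[n - 2] (with x[n] = 0 outside 0..3): y[0] = 4 + 0.5×0 = 4; y[1] = 1 + 0.5×0 = 1; y[2] = 4 + 0.5×4 = 6.0; y[3] = 5 + 0.5×1 = 5.5; y[4] = 0 + 0.5×4 = 2.0; y[5] = 0 + 0.5×5 = 2.5. So y = [4, 1, 6.0, 5.5, 2.0, 2.5]

[4, 1, 6.0, 5.5, 2.0, 2.5]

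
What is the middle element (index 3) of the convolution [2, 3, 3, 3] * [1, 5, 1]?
Use y[k] = Σ_i a[i]·b[k-i] at k=3. y[3] = 3×1 + 3×5 + 3×1 = 21

21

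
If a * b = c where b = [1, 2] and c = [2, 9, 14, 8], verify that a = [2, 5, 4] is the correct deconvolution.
Forward-compute [2, 5, 4] * [1, 2]: c[0] = 2×1 = 2; c[1] = 2×2 + 5×1 = 9; c[2] = 5×2 + 4×1 = 14; c[3] = 4×2 = 8 → [2, 9, 14, 8]. Matches given c = [2, 9, 14, 8], so verified.

Verified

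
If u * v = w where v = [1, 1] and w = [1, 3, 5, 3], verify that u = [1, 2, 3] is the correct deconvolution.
Forward-compute [1, 2, 3] * [1, 1]: w[0] = 1×1 = 1; w[1] = 1×1 + 2×1 = 3; w[2] = 2×1 + 3×1 = 5; w[3] = 3×1 = 3 → [1, 3, 5, 3]. Matches given w = [1, 3, 5, 3], so verified.

Verified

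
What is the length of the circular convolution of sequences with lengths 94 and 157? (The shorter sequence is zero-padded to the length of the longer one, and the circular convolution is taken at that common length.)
Circular convolution (zero-padding the shorter input) has length max(m, n) = max(94, 157) = 157

157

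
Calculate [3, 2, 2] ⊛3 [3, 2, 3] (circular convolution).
Use y[k] = Σ_j u[j]·v[(k-j) mod 3]. y[0] = 3×3 + 2×3 + 2×2 = 19; y[1] = 3×2 + 2×3 + 2×3 = 18; y[2] = 3×3 + 2×2 + 2×3 = 19. Result: [19, 18, 19]

[19, 18, 19]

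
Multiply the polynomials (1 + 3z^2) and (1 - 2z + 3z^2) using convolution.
Ascending coefficients: a = [1, 0, 3], b = [1, -2, 3]. c[0] = 1×1 = 1; c[1] = 1×-2 + 0×1 = -2; c[2] = 1×3 + 0×-2 + 3×1 = 6; c[3] = 0×3 + 3×-2 = -6; c[4] = 3×3 = 9. Result coefficients: [1, -2, 6, -6, 9] → 1 - 2z + 6z^2 - 6z^3 + 9z^4

1 - 2z + 6z^2 - 6z^3 + 9z^4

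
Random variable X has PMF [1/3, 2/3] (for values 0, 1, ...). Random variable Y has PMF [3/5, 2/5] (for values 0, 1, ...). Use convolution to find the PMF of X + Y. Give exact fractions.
P(X+Y=k) = Σ_i P(X=i)·P(Y=k-i) — a convolution of [1/3, 2/3] and [3/5, 2/5]. P(X+Y=0) = (1/3)×(3/5) = 1/5; P(X+Y=1) = (1/3)×(2/5) + (2/3)×(3/5) = 2/15 + 2/5 = 8/15; P(X+Y=2) = (2/3)×(2/5) = 4/15. PMF: [1/5, 8/15, 4/15] (sums to 1 ✓)

[1/5, 8/15, 4/15]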